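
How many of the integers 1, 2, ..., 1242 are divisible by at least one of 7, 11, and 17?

By inclusion–exclusion:
177 + 112 + 73 − 16 − 10 − 6 + 0 = 330

330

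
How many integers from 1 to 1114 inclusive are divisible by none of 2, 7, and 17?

449

557 + 159 + 65 − 79 − 32 − 9 + 4 = 665
1114 − 665 = 449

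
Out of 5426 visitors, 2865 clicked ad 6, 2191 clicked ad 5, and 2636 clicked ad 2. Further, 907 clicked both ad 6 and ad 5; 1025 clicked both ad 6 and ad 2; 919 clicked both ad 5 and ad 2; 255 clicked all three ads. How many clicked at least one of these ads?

5096

By inclusion-exclusion,
|union| = 2865 + 2191 + 2636 − 907 − 1025 − 919 + 255 = 5096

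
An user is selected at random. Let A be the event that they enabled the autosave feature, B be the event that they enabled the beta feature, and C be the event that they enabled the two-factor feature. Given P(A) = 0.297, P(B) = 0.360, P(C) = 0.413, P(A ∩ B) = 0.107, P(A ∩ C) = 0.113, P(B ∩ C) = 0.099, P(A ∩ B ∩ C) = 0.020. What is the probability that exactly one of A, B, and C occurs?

0.492

P(exactly one) = 0.297 + 0.360 + 0.413 − 2·0.107 − 2·0.113 − 2·0.099 + 3·0.020 = 0.492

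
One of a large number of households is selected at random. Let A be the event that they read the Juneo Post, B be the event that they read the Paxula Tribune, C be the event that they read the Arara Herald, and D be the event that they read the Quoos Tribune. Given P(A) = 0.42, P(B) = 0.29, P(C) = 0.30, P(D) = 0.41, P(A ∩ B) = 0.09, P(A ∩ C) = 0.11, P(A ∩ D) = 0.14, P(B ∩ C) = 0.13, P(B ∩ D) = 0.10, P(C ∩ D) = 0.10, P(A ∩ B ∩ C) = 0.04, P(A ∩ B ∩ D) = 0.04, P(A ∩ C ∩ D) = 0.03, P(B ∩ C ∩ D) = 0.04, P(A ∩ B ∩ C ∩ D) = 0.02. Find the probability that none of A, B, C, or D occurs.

P(A ∪ B ∪ C ∪ D) = 0.42 + 0.29 + 0.30 + 0.41 − 0.09 − 0.11 − 0.14 − 0.13 − 0.10 − 0.10 + 0.04 + 0.04 + 0.03 + 0.04 − 0.02 = 0.88
P(none) = 1 − 0.88 = 0.12

0.12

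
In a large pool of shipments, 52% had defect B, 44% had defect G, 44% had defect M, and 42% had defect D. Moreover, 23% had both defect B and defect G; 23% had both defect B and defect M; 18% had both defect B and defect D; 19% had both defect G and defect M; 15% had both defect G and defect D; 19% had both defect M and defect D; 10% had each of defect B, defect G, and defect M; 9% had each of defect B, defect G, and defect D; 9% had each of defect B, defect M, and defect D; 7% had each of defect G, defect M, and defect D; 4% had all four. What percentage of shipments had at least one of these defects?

96%

P(union) = 52 + 44 + 44 + 42 − 23 − 23 − 18 − 19 − 15 − 19 + 10 + 9 + 9 + 7 − 4 = 96%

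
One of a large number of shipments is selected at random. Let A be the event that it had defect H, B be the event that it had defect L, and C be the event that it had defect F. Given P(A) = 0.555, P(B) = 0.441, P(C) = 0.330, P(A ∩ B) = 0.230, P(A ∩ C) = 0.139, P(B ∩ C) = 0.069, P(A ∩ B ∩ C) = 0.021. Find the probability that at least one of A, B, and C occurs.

Inclusion–exclusion gives
P(A ∪ B ∪ C) = 0.555 + 0.441 + 0.330 − 0.230 − 0.139 − 0.069 + 0.021 = 0.909

0.909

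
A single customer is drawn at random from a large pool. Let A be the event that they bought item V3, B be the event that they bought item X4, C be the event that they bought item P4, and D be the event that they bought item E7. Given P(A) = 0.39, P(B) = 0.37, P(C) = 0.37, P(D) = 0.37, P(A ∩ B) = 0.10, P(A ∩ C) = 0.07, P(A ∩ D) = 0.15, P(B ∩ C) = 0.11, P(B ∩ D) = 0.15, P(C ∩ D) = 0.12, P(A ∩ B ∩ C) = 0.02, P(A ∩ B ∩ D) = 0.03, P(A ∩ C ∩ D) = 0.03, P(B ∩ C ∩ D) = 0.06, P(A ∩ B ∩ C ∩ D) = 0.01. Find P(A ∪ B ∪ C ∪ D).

0.93

By inclusion–exclusion:
P(A ∪ B ∪ C ∪ D) = 0.39 + 0.37 + 0.37 + 0.37 − 0.10 − 0.07 − 0.15 − 0.11 − 0.15 − 0.12 + 0.02 + 0.03 + 0.03 + 0.06 − 0.01 = 0.93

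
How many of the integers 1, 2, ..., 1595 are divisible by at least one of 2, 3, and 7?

1139

797 + 531 + 227 − 265 − 113 − 75 + 37 = 1139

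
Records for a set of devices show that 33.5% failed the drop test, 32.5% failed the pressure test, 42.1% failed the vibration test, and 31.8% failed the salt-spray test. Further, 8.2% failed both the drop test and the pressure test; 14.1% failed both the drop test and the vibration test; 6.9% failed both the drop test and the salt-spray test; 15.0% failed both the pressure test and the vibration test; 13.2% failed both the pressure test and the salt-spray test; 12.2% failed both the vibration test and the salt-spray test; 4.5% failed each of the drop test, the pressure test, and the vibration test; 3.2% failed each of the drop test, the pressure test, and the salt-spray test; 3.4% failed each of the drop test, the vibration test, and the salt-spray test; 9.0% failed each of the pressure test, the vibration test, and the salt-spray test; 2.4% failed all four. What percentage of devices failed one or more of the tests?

88.0%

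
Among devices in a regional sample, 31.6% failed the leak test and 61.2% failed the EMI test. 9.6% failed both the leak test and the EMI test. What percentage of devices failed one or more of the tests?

Inclusion–exclusion gives
P(at least one) = 31.6 + 61.2 − 9.6 = 83.2%

83.2%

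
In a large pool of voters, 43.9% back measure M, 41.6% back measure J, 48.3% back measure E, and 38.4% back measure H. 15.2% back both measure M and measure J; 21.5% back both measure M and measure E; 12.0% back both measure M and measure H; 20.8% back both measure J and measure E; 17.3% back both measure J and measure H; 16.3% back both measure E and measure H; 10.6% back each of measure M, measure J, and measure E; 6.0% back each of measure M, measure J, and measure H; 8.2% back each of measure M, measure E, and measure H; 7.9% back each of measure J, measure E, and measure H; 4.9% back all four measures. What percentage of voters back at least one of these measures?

P(≥1) = 43.9 + 41.6 + 48.3 + 38.4 − 15.2 − 21.5 − 12.0 − 20.8 − 17.3 − 16.3 + 10.6 + 6.0 + 8.2 + 7.9 − 4.9 = 96.9%

96.9%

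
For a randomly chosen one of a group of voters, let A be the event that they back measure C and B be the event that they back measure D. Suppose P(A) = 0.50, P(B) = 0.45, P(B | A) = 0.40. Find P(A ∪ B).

P(A ∩ B) = P(A)·P(B|A) = 0.50 × 0.40 = 0.20
P(A ∪ B) = 0.50 + 0.45 − 0.20 = 0.75

0.75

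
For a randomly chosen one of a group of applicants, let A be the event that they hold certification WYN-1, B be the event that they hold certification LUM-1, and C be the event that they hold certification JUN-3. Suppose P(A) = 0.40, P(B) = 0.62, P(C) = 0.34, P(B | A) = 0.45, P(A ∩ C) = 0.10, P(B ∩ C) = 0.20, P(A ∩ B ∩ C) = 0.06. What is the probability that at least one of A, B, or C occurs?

0.94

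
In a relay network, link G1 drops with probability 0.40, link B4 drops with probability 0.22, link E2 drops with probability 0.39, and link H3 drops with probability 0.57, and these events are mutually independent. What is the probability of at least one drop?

Since the events are independent, P(none) is the product of the individual non-occurrence probabilities.
P(none) = (1 − 0.40) × (1 − 0.22) × (1 − 0.39) × (1 − 0.57) = 0.60 × 0.78 × 0.61 × 0.43 = 0.1227564
P(at least one) = 1 − 0.1227564 = 0.8772436

0.8772436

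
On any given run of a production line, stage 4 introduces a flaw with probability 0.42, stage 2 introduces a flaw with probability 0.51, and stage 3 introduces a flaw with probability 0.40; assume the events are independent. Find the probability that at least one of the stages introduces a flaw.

0.82948

Independence gives P(none) = ∏(1 − pᵢ).
P(none) = (1 − 0.42) × (1 − 0.51) × (1 − 0.40) = 0.58 × 0.49 × 0.60 = 0.17052
P(at least one) = 1 − 0.17052 = 0.82948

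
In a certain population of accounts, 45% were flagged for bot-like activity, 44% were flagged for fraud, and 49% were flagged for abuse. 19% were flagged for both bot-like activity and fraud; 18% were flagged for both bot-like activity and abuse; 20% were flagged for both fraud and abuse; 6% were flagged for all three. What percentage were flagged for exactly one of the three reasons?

By inclusion–exclusion (exactly-one form):
P(exactly one) = 45 + 44 + 49 − 2·19 − 2·18 − 2·20 + 3·6 = 42%

42%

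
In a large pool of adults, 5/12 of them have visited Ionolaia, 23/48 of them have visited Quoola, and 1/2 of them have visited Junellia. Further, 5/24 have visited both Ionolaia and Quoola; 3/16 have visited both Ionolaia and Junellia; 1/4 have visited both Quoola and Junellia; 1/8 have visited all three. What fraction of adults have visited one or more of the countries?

7/8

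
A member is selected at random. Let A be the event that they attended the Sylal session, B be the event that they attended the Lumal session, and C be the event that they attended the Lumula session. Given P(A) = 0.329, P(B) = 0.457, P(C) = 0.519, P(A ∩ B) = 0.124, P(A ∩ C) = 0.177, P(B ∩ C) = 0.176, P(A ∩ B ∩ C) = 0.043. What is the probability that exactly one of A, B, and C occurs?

0.480

P(exactly one) = 0.329 + 0.457 + 0.519 − 2·0.124 − 2·0.177 − 2·0.176 + 3·0.043 = 0.480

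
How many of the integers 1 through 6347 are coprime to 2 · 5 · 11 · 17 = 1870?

2172

⌊6347/2⌋ + ⌊6347/5⌋ + ⌊6347/11⌋ + ⌊6347/17⌋ − ⌊6347/10⌋ − ⌊6347/22⌋ − ⌊6347/34⌋ − ⌊6347/55⌋ − ⌊6347/85⌋ − ⌊6347/187⌋ + ⌊6347/110⌋ + ⌊6347/170⌋ + ⌊6347/374⌋ + ⌊6347/935⌋ − ⌊6347/1870⌋ = 3173 + 1269 + 577 + 373 − 634 − 288 − 186 − 115 − 74 − 33 + 57 + 37 + 16 + 6 − 3 = 4175
6347 − 4175 = 2172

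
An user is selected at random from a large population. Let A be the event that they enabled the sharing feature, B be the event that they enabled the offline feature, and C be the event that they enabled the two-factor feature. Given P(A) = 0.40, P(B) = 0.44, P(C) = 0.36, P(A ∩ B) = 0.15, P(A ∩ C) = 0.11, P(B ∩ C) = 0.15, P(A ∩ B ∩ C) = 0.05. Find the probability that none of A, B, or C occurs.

P(A ∪ B ∪ C) = 0.40 + 0.44 + 0.36 − 0.15 − 0.11 − 0.15 + 0.05 = 0.84
P(none) = 1 − 0.84 = 0.16

0.16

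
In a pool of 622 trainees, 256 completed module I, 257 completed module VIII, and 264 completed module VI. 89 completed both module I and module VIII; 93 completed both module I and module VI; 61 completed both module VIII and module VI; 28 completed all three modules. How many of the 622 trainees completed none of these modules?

60

|union| = 256 + 257 + 264 − 89 − 93 − 61 + 28 = 562
None: 622 − 562 = 60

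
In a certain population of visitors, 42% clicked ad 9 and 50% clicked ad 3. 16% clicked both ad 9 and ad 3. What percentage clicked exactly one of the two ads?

60%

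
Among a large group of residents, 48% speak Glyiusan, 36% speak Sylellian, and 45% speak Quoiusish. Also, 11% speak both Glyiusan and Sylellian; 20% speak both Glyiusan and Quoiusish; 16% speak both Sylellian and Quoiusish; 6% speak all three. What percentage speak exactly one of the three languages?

53%

P(exactly one) = 48 + 36 + 45 − 2·11 − 2·20 − 2·16 + 3·6 = 53%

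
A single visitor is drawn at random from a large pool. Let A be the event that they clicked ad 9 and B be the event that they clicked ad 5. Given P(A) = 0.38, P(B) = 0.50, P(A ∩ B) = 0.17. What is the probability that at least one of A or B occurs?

0.71

Inclusion–exclusion gives
P(A ∪ B) = 0.38 + 0.50 − 0.17 = 0.71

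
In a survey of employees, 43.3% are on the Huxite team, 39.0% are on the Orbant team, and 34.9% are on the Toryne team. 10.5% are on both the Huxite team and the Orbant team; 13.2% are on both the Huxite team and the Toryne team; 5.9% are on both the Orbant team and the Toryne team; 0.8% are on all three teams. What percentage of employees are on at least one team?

By inclusion-exclusion,
P(union) = 43.3 + 39.0 + 34.9 − 10.5 − 13.2 − 5.9 + 0.8 = 88.4%

88.4%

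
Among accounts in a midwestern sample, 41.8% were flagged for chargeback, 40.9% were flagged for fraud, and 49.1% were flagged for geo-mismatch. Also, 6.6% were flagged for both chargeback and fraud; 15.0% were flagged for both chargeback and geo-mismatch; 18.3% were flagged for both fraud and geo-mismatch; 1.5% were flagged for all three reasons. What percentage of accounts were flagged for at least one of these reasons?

Inclusion–exclusion gives
P(union) = 41.8 + 40.9 + 49.1 − 6.6 − 15.0 − 18.3 + 1.5 = 93.4%

93.4%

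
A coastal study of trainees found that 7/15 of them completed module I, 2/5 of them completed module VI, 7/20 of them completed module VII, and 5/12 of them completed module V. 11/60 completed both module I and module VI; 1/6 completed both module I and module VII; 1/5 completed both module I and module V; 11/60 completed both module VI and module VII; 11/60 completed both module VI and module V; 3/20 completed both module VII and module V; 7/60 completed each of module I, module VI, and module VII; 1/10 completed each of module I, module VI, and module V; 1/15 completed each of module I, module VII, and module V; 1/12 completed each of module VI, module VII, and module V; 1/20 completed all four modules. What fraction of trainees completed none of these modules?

7/60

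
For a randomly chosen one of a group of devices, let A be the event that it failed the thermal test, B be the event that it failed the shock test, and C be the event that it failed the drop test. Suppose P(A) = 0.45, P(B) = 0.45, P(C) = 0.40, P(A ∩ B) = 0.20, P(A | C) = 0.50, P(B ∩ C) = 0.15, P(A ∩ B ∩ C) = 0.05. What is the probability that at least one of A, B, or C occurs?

P(A ∩ C) = P(C)·P(A|C) = 0.40 × 0.50 = 0.20
P(A ∪ B ∪ C) = 0.45 + 0.45 + 0.40 − 0.20 − 0.20 − 0.15 + 0.05 = 0.80

0.80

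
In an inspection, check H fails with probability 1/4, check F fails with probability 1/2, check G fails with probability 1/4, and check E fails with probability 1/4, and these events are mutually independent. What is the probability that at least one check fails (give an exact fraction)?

P(none) = (1 − 1/4) × (1 − 1/2) × (1 − 1/4) × (1 − 1/4) = 3/4 × 1/2 × 3/4 × 3/4 = 27/128
P(at least one) = 1 − 27/128 = 101/128

101/128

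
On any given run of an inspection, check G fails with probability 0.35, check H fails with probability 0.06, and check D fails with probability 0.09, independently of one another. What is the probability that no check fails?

P(none) = (1 − 0.35) × (1 − 0.06) × (1 − 0.09) = 0.65 × 0.94 × 0.91 = 0.55601

0.55601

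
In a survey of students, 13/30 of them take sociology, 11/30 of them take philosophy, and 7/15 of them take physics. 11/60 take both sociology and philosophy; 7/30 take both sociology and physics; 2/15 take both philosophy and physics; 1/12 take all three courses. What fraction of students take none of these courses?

By inclusion–exclusion:
P(union) = 13/30 + 11/30 + 7/15 − 11/60 − 7/30 − 2/15 + 1/12 = 4/5
P(none) = 1 − 4/5 = 1/5

1/5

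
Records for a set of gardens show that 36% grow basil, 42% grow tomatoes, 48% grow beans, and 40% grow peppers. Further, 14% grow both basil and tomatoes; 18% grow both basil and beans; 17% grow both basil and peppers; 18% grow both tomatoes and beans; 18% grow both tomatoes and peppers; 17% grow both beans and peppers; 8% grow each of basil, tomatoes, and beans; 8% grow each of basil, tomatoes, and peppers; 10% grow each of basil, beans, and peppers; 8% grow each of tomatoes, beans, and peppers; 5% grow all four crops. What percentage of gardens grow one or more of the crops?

93%

Using inclusion–exclusion:
P(at least one) = 36 + 42 + 48 + 40 − 14 − 18 − 17 − 18 − 18 − 17 + 8 + 8 + 10 + 8 − 5 = 93%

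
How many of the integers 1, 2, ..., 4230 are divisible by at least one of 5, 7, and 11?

Inclusion–exclusion gives
floor(4230/5) + floor(4230/7) + floor(4230/11) − floor(4230/35) − floor(4230/55) − floor(4230/77) + floor(4230/385) = 846 + 604 + 384 − 120 − 76 − 54 + 10 = 1594

1594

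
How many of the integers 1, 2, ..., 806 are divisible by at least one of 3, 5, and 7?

Using inclusion–exclusion:
⌊806/3⌋ + ⌊806/5⌋ + ⌊806/7⌋ − ⌊806/15⌋ − ⌊806/21⌋ − ⌊806/35⌋ + ⌊806/105⌋ = 268 + 161 + 115 − 53 − 38 − 23 + 7 = 437

437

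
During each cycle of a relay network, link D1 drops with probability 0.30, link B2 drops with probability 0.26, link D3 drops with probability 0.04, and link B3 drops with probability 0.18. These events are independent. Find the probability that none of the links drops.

0.4077696

P(none) = (1 − 0.30) × (1 − 0.26) × (1 − 0.04) × (1 − 0.18) = 0.70 × 0.74 × 0.96 × 0.82 = 0.4077696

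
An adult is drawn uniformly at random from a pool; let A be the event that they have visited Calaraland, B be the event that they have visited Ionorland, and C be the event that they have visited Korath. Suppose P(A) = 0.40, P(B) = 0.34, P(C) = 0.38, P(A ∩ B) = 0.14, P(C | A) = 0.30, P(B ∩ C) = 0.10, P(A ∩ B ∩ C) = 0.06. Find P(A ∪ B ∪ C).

0.82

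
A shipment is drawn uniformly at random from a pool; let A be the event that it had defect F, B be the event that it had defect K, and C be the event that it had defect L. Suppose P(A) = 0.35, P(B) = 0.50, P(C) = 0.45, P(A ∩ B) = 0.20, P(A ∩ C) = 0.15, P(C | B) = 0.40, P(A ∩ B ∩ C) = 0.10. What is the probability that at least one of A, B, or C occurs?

0.85

P(B ∩ C) = P(B)·P(C|B) = 0.50 × 0.40 = 0.20
P(A ∪ B ∪ C) = 0.35 + 0.50 + 0.45 − 0.20 − 0.15 − 0.20 + 0.10 = 0.85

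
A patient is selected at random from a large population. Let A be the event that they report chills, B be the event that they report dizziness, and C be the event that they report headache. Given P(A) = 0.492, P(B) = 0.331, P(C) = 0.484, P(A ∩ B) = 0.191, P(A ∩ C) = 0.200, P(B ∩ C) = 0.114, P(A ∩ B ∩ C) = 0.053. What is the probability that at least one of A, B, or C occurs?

0.855

P(A ∪ B ∪ C) = 0.492 + 0.331 + 0.484 − 0.191 − 0.200 − 0.114 + 0.053 = 0.855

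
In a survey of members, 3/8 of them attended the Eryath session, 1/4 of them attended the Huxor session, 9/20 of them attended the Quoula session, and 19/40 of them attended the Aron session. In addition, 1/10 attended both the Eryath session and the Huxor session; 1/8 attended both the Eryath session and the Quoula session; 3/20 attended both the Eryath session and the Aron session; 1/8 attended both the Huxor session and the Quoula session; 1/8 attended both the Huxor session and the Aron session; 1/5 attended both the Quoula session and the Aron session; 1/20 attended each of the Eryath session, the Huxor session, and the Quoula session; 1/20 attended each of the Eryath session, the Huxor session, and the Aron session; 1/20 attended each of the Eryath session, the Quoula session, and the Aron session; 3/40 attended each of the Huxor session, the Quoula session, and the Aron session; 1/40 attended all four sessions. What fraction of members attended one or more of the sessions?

37/40

Inclusion–exclusion gives
P(union) = 3/8 + 1/4 + 9/20 + 19/40 − 1/10 − 1/8 − 3/20 − 1/8 − 1/8 − 1/5 + 1/20 + 1/20 + 1/20 + 3/40 − 1/40 = 37/40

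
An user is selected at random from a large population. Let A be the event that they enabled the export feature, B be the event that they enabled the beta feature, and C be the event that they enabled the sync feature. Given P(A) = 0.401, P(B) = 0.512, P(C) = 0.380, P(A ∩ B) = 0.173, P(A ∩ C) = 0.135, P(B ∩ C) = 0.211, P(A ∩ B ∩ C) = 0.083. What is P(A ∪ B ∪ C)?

P(A ∪ B ∪ C) = 0.401 + 0.512 + 0.380 − 0.173 − 0.135 − 0.211 + 0.083 = 0.857

0.857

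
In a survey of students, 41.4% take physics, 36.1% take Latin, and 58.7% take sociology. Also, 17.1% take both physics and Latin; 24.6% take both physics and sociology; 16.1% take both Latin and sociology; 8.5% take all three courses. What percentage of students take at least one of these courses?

P(union) = 41.4 + 36.1 + 58.7 − 17.1 − 24.6 − 16.1 + 8.5 = 86.9%

86.9%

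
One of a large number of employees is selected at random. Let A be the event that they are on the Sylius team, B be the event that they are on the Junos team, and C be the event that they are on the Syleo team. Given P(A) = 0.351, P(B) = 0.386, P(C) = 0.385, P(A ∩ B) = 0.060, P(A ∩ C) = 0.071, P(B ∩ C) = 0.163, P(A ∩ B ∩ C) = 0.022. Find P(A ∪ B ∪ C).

P(A ∪ B ∪ C) = 0.351 + 0.386 + 0.385 − 0.060 − 0.071 − 0.163 + 0.022 = 0.850

0.850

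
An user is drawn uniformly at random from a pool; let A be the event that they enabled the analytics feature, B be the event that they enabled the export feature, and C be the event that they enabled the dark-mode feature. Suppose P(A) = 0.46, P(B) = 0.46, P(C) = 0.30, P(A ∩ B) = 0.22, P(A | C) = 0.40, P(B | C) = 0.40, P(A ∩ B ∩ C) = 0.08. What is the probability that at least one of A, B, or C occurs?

0.84

P(A ∩ C) = P(C)·P(A|C) = 0.30 × 0.40 = 0.12
P(B ∩ C) = P(C)·P(B|C) = 0.30 × 0.40 = 0.12
Inclusion–exclusion gives
P(A ∪ B ∪ C) = 0.46 + 0.46 + 0.30 − 0.22 − 0.12 − 0.12 + 0.08 = 0.84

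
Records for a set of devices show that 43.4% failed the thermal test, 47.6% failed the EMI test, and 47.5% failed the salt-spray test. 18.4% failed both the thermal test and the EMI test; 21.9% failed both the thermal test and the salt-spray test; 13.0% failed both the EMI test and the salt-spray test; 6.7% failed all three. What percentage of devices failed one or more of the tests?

91.9%

Inclusion–exclusion gives
P(union) = 43.4 + 47.6 + 47.5 − 18.4 − 21.9 − 13.0 + 6.7 = 91.9%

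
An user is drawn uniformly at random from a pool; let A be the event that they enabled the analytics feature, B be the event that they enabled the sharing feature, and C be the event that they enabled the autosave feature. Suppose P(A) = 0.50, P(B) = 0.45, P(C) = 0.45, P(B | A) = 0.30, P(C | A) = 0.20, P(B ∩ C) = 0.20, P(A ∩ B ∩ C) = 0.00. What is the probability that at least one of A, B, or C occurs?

0.95

P(A ∩ B) = P(A)·P(B|A) = 0.50 × 0.30 = 0.15
P(A ∩ C) = P(A)·P(C|A) = 0.50 × 0.20 = 0.10
By inclusion-exclusion,
P(A ∪ B ∪ C) = 0.50 + 0.45 + 0.45 − 0.15 − 0.10 − 0.20 + 0.00 = 0.95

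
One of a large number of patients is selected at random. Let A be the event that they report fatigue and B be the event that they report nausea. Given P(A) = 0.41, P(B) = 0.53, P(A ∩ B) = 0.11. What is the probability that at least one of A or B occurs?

0.83

Apply inclusion-exclusion:
P(A ∪ B) = 0.41 + 0.53 − 0.11 = 0.83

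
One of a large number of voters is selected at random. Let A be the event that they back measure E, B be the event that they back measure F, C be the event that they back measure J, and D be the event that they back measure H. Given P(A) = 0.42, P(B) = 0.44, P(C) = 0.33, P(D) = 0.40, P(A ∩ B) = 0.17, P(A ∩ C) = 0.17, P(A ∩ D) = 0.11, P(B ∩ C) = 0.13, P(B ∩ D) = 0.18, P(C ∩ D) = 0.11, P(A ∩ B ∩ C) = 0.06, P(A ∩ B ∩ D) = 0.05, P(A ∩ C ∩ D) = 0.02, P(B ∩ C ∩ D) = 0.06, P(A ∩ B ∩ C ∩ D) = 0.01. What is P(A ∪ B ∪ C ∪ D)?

P(A ∪ B ∪ C ∪ D) = 0.42 + 0.44 + 0.33 + 0.40 − 0.17 − 0.17 − 0.11 − 0.13 − 0.18 − 0.11 + 0.06 + 0.05 + 0.02 + 0.06 − 0.01 = 0.90

0.90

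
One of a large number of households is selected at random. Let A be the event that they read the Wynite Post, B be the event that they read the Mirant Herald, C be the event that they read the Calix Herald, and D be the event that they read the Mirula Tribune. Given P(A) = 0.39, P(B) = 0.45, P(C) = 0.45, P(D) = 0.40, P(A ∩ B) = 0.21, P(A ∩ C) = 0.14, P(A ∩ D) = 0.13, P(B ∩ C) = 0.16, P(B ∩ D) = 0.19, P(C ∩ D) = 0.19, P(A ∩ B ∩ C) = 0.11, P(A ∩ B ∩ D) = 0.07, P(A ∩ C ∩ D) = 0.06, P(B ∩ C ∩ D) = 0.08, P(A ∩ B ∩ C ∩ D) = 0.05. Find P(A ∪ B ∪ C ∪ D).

0.94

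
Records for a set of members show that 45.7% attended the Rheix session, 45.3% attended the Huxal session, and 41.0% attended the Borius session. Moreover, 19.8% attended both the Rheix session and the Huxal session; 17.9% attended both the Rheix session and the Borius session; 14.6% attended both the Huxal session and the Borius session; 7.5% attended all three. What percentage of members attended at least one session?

87.2%

P(≥1) = 45.7 + 45.3 + 41.0 − 19.8 − 17.9 − 14.6 + 7.5 = 87.2%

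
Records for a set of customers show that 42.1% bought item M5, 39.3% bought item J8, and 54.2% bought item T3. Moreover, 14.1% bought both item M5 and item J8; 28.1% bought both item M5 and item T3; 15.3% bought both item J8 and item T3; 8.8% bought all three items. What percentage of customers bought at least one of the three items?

86.9%

By inclusion-exclusion,
P(union) = 42.1 + 39.3 + 54.2 − 14.1 − 28.1 − 15.3 + 8.8 = 86.9%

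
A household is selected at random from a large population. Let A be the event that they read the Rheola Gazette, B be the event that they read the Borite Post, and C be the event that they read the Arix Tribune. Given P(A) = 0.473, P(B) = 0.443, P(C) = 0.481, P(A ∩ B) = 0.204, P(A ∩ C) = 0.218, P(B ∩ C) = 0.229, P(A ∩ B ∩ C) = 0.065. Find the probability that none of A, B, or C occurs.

Inclusion–exclusion gives
P(A ∪ B ∪ C) = 0.473 + 0.443 + 0.481 − 0.204 − 0.218 − 0.229 + 0.065 = 0.811
P(none) = 1 − 0.811 = 0.189

0.189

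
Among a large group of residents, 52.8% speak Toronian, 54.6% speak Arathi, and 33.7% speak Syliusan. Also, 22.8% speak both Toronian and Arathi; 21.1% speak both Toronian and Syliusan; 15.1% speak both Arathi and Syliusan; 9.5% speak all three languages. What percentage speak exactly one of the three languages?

51.6%

P(exactly one) = 52.8 + 54.6 + 33.7 − 2·22.8 − 2·21.1 − 2·15.1 + 3·9.5 = 51.6%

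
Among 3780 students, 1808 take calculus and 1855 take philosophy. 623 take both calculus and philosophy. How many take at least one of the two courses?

Inclusion–exclusion gives
N(≥1) = 1808 + 1855 − 623 = 3040

3040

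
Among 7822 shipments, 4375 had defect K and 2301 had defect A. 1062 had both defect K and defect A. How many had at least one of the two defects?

5614

Apply inclusion-exclusion:
|at least one| = 4375 + 2301 − 1062 = 5614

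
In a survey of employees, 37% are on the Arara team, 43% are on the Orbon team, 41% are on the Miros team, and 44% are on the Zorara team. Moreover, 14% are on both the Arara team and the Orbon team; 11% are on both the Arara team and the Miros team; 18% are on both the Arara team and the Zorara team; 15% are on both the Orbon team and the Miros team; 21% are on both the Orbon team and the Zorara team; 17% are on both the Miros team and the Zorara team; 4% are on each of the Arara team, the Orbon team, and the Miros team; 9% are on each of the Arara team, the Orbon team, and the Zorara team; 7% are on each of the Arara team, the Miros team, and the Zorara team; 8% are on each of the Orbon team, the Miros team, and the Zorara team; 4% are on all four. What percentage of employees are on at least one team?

By inclusion-exclusion,
P(at least one) = 37 + 43 + 41 + 44 − 14 − 11 − 18 − 15 − 21 − 17 + 4 + 9 + 7 + 8 − 4 = 93%

93%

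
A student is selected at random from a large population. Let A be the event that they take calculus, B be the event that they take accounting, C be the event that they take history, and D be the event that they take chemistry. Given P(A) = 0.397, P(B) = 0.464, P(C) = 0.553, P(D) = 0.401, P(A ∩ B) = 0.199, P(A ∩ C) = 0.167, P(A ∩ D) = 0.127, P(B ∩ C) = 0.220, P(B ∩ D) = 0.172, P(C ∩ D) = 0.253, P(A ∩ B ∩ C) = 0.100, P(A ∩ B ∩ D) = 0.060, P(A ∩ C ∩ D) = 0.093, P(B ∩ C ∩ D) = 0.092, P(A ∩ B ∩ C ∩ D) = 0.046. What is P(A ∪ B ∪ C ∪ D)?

0.976

By inclusion–exclusion:
P(A ∪ B ∪ C ∪ D) = 0.397 + 0.464 + 0.553 + 0.401 − 0.199 − 0.167 − 0.127 − 0.220 − 0.172 − 0.253 + 0.100 + 0.060 + 0.093 + 0.092 − 0.046 = 0.976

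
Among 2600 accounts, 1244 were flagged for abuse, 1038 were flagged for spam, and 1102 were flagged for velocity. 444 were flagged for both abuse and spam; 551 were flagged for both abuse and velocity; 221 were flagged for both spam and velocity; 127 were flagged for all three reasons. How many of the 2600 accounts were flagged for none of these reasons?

Apply inclusion-exclusion:
|union| = 1244 + 1038 + 1102 − 444 − 551 − 221 + 127 = 2295
None: 2600 − 2295 = 305

305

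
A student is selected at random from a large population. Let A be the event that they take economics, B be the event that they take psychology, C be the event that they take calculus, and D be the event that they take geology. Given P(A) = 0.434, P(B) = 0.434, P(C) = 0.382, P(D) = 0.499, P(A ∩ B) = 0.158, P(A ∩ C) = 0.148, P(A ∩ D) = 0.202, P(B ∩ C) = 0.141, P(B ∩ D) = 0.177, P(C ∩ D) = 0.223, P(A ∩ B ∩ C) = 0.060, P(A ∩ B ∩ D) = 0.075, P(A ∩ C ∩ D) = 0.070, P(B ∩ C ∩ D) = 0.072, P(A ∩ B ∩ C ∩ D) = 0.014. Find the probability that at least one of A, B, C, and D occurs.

By inclusion-exclusion,
P(A ∪ B ∪ C ∪ D) = 0.434 + 0.434 + 0.382 + 0.499 − 0.158 − 0.148 − 0.202 − 0.141 − 0.177 − 0.223 + 0.060 + 0.075 + 0.070 + 0.072 − 0.014 = 0.963

0.963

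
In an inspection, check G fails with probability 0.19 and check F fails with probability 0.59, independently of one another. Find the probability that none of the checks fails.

P(none) = (1 − 0.19) × (1 − 0.59) = 0.81 × 0.41 = 0.3321

0.3321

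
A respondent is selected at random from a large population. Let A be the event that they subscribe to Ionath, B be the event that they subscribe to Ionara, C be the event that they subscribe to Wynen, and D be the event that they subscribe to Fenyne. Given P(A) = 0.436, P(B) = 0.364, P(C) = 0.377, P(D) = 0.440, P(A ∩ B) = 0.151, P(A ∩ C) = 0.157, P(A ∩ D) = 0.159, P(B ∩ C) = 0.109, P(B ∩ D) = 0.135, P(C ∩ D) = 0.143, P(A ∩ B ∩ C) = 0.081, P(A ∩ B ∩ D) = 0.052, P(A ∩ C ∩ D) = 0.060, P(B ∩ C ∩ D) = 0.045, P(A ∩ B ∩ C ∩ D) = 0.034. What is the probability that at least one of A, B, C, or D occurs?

By inclusion–exclusion:
P(A ∪ B ∪ C ∪ D) = 0.436 + 0.364 + 0.377 + 0.440 − 0.151 − 0.157 − 0.159 − 0.109 − 0.135 − 0.143 + 0.081 + 0.052 + 0.060 + 0.045 − 0.034 = 0.967

0.967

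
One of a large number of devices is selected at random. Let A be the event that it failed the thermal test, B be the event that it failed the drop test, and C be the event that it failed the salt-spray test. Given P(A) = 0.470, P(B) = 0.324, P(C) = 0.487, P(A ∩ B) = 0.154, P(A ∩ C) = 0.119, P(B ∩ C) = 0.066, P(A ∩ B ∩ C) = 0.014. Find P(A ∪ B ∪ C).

Apply inclusion-exclusion:
P(A ∪ B ∪ C) = 0.470 + 0.324 + 0.487 − 0.154 − 0.119 − 0.066 + 0.014 = 0.956

0.956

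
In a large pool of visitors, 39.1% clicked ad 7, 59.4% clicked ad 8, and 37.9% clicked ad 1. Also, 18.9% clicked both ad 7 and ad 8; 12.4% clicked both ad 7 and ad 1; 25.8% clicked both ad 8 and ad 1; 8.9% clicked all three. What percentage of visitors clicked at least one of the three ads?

By inclusion–exclusion:
P(≥1) = 39.1 + 59.4 + 37.9 − 18.9 − 12.4 − 25.8 + 8.9 = 88.2%

88.2%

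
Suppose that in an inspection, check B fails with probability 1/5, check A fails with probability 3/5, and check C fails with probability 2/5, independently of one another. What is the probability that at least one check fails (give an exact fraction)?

Since the events are independent, P(none) is the product of the individual non-occurrence probabilities.
P(none) = (1 − 1/5) × (1 − 3/5) × (1 − 2/5) = 4/5 × 2/5 × 3/5 = 24/125
P(at least one) = 1 − 24/125 = 101/125

101/125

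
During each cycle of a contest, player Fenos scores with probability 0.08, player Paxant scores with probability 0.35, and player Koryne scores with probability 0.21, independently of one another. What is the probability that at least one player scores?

0.52758

P(none) = (1 − 0.08) × (1 − 0.35) × (1 − 0.21) = 0.92 × 0.65 × 0.79 = 0.47242
P(at least one) = 1 − 0.47242 = 0.52758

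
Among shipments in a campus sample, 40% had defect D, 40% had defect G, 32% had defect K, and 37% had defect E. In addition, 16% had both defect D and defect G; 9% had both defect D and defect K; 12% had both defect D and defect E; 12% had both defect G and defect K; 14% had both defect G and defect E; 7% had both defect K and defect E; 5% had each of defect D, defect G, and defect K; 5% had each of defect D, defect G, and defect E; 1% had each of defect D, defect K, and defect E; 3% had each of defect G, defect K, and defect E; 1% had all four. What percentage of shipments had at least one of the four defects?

P(at least one) = 40 + 40 + 32 + 37 − 16 − 9 − 12 − 12 − 14 − 7 + 5 + 5 + 1 + 3 − 1 = 92%

92%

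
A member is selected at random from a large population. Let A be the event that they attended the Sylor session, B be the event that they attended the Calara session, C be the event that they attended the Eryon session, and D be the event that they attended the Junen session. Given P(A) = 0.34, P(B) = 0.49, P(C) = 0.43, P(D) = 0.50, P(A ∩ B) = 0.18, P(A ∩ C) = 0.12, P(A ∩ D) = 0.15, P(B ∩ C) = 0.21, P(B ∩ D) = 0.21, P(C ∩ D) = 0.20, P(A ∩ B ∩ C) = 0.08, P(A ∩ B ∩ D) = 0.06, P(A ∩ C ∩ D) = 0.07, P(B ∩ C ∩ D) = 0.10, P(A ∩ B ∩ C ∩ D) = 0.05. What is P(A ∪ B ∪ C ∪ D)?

Apply inclusion-exclusion:
P(A ∪ B ∪ C ∪ D) = 0.34 + 0.49 + 0.43 + 0.50 − 0.18 − 0.12 − 0.15 − 0.21 − 0.21 − 0.20 + 0.08 + 0.06 + 0.07 + 0.10 − 0.05 = 0.95

0.95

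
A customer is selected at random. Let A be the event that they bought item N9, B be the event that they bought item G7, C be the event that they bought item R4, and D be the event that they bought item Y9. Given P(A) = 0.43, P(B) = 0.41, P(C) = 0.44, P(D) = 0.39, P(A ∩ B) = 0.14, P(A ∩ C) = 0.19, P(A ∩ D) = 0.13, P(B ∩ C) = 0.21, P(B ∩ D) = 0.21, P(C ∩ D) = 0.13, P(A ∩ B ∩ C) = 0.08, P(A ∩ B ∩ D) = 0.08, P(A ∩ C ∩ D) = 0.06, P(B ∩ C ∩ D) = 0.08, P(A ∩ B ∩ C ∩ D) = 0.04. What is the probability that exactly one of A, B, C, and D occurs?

0.39

By inclusion–exclusion (exactly-one form):
P(exactly one) = 0.43 + 0.41 + 0.44 + 0.39 − 2·0.14 − 2·0.19 − 2·0.13 − 2·0.21 − 2·0.21 − 2·0.13 + 3·0.08 + 3·0.08 + 3·0.06 + 3·0.08 − 4·0.04 = 0.39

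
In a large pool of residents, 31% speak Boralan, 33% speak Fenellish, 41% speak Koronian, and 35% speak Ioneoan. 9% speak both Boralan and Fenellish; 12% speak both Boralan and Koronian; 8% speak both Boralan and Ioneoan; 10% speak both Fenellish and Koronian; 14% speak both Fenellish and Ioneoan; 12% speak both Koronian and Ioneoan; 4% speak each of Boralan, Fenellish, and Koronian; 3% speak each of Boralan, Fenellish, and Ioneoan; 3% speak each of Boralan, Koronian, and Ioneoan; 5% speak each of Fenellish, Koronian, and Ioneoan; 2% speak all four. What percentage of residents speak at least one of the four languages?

88%

Using inclusion–exclusion:
P(≥1) = 31 + 33 + 41 + 35 − 9 − 12 − 8 − 10 − 14 − 12 + 4 + 3 + 3 + 5 − 2 = 88%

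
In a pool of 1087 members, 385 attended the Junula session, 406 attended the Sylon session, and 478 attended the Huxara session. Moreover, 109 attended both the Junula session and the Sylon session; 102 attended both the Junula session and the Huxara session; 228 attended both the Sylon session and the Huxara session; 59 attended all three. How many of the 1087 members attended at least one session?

889

|at least one| = 385 + 406 + 478 − 109 − 102 − 228 + 59 = 889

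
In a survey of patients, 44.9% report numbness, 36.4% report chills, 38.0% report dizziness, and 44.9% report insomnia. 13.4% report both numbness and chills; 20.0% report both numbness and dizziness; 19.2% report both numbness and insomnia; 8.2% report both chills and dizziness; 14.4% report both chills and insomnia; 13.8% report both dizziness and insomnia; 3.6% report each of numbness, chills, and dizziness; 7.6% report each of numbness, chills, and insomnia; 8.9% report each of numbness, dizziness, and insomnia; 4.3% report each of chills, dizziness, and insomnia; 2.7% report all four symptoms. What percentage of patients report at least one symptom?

P(union) = 44.9 + 36.4 + 38.0 + 44.9 − 13.4 − 20.0 − 19.2 − 8.2 − 14.4 − 13.8 + 3.6 + 7.6 + 8.9 + 4.3 − 2.7 = 96.9%

96.9%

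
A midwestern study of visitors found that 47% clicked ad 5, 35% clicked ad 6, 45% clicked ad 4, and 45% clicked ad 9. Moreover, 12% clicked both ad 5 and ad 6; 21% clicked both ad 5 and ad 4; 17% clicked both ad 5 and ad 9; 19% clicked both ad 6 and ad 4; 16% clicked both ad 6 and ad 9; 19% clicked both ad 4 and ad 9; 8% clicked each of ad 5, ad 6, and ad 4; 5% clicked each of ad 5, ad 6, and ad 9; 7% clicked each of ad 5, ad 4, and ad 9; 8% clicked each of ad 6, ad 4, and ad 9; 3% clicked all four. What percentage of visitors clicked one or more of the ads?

93%

By inclusion-exclusion,
P(≥1) = 47 + 35 + 45 + 45 − 12 − 21 − 17 − 19 − 16 − 19 + 8 + 5 + 7 + 8 − 3 = 93%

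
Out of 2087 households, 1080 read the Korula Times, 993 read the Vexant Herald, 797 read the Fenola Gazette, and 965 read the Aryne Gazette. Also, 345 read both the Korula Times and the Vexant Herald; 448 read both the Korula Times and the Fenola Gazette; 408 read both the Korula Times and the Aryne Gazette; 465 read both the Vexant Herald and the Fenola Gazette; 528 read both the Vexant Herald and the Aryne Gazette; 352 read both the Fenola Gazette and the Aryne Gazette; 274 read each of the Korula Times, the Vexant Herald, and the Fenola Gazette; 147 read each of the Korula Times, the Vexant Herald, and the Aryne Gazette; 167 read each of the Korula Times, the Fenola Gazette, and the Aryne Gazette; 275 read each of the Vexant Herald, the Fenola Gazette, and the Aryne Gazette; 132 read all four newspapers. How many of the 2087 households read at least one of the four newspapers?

2020

Using inclusion–exclusion:
|union| = 1080 + 993 + 797 + 965 − 345 − 448 − 408 − 465 − 528 − 352 + 274 + 147 + 167 + 275 − 132 = 2020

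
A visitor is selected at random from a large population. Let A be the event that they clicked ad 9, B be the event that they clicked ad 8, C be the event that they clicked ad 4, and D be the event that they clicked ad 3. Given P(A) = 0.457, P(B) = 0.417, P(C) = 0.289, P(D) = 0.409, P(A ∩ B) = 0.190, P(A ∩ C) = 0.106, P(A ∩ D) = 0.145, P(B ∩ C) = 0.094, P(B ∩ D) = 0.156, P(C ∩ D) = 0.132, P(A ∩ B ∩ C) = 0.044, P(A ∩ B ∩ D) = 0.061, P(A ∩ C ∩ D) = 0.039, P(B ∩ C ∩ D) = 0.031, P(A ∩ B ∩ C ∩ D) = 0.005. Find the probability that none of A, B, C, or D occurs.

0.081

P(A ∪ B ∪ C ∪ D) = 0.457 + 0.417 + 0.289 + 0.409 − 0.190 − 0.106 − 0.145 − 0.094 − 0.156 − 0.132 + 0.044 + 0.061 + 0.039 + 0.031 − 0.005 = 0.919
P(none) = 1 − 0.919 = 0.081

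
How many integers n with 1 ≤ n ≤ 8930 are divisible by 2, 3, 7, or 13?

4465 + 2976 + 1275 + 686 − 1488 − 637 − 343 − 425 − 228 − 98 + 212 + 114 + 49 + 32 − 16 = 6574

6574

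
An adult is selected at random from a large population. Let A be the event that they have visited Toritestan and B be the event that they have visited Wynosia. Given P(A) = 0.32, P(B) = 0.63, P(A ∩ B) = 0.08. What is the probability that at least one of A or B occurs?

0.87

P(A ∪ B) = 0.32 + 0.63 − 0.08 = 0.87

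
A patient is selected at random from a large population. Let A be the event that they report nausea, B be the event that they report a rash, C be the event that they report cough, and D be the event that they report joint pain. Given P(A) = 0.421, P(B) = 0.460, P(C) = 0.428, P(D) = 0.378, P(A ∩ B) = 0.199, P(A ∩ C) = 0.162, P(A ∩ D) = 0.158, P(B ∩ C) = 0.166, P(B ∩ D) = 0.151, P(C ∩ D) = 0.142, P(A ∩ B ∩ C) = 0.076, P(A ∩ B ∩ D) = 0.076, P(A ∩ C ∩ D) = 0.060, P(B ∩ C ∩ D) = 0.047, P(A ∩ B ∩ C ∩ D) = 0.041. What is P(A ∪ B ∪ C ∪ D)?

0.927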